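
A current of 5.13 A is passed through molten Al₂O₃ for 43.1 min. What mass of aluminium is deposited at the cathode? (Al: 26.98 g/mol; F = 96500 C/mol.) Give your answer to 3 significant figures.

Charge passed = 5.13 × 2586 = 13270 C
Moles of electrons = 13270 / 96500 = 0.1375 mol
Al³⁺ + 3e⁻ → Al, so n(Al) = 0.1375 / 3 = 0.04583 mol
m = 0.04583 × 26.98 = 1.24 g

1.24 g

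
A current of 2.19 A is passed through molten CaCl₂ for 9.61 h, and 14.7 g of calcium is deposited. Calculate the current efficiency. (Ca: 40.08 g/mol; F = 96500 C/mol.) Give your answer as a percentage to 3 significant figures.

93.4%

Q = 2.19 × 34596 = 75770 C
n(e⁻) = 75770 / 96500 = 0.7852 mol
Ca²⁺ + 2e⁻ → Ca, so theoretical n(Ca) = 0.3926 mol → 15.74 g
Efficiency = 14.7 / 15.74 = 0.9339 = 93.4%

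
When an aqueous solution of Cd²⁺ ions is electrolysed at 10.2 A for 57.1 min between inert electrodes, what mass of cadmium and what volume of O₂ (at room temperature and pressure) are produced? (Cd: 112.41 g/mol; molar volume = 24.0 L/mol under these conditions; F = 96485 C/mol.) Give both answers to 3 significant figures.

Q = 10.2 × 3426 = 34950 C; n(e⁻) = 34950 / 96485 = 0.3622 mol
Cathode: Cd²⁺ + 2e⁻ → Cd → n(Cd) = 0.3622/2 = 0.1811 mol → 20.4 g
Anode: 2H₂O → O₂ + 4H⁺ + 4e⁻ → n(O₂) = 0.3622/4 = 0.09055 mol → 2.17 L

20.4 g Cd; 2.17 L O₂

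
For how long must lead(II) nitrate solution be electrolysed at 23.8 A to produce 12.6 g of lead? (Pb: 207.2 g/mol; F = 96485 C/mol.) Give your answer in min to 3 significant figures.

8.22 min

n(Pb) = 12.6 / 207.2 = 0.06081 mol
Pb²⁺ + 2e⁻ → Pb, so n(e⁻) = 2 × 0.06081 = 0.1216 mol
Q = 0.1216 × 96485 = 11730 C
t = Q / I = 11730 / 23.8 = 492.9 s = 8.22 min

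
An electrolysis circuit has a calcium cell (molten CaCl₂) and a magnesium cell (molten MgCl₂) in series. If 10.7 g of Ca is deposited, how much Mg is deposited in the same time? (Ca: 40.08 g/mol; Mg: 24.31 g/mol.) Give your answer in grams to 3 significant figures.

6.49 g

n(Ca) = 10.7 / 40.08 = 0.2670 mol
Ca²⁺ + 2e⁻ → Ca, so n(e⁻) = 2 × 0.2670 = 0.5340 mol
Since the cells are in series, n(e⁻) in the Mg cell is also 0.5340 mol.
Mg²⁺ + 2e⁻ → Mg, so n(Mg) = 0.5340 / 2 = 0.2670 mol
m(Mg) = 0.2670 × 24.31 = 6.49 g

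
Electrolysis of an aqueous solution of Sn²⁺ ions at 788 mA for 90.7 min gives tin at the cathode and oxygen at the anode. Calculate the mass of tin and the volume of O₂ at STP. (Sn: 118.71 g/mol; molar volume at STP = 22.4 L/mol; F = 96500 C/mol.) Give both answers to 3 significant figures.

2.64 g Sn; 0.249 L O₂

Q = 0.788 × 5442 = 4288 C; n(e⁻) = 4288 / 96500 = 0.04444 mol
Cathode: Sn²⁺ + 2e⁻ → Sn → n(Sn) = 0.04444/2 = 0.02222 mol → 2.64 g
Anode: 2H₂O → O₂ + 4H⁺ + 4e⁻ → n(O₂) = 0.04444/4 = 0.01111 mol → 0.249 L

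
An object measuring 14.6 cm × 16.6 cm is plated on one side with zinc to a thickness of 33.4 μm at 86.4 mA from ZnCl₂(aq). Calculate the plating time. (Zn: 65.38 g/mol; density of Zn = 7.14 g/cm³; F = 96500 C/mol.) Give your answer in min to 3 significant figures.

Plated area = 14.6 × 16.6 = 242.4 cm²
Volume = 242.4 × 33.4×10⁻⁴ cm = 0.8096 cm³
m(Zn) = 0.8096 × 7.14 = 5.781 g
n(Zn) = 5.781 / 65.38 = 0.08842 mol; n(e⁻) = 2 × 0.08842 = 0.1768 mol
Q = 0.1768 × 96500 = 17060 C
t = 17060 / 0.0864 = 1.975×10^5 s = 3290 min

3290 min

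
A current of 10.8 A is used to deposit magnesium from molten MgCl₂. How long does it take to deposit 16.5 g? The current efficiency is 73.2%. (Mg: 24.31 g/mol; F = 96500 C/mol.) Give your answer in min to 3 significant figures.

n(Mg) = 16.5 / 24.31 = 0.6787 mol
Mg²⁺ + 2e⁻ → Mg, so n(e⁻) = 2 × 0.6787 = 1.357 mol
Q = 1.357 × 96500 / 0.732 = 1.789×10^5 C
t = Q / I = 1.789×10^5 / 10.8 = 16560 s = 276 min

276 min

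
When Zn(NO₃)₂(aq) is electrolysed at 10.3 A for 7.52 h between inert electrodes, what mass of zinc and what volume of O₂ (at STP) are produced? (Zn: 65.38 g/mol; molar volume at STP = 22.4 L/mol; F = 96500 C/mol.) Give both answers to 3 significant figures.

Q = 10.3 × 27072 = 2.788×10^5 C; n(e⁻) = 2.788×10^5 / 96500 = 2.889 mol
Cathode: Zn²⁺ + 2e⁻ → Zn → n(Zn) = 2.889/2 = 1.445 mol → 94.5 g
Anode: 2H₂O → O₂ + 4H⁺ + 4e⁻ → n(O₂) = 2.889/4 = 0.7223 mol → 16.2 L

94.5 g Zn; 16.2 L O₂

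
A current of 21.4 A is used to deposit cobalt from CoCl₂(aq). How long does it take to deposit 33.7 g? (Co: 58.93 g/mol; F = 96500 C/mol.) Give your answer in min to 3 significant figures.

86.0 min

n(Co) = 33.7 / 58.93 = 0.5719 mol
Co²⁺ + 2e⁻ → Co, so n(e⁻) = 2 × 0.5719 = 1.144 mol
Q = 1.144 × 96500 = 1.104×10^5 C
t = Q / I = 1.104×10^5 / 21.4 = 5159 s = 86.0 min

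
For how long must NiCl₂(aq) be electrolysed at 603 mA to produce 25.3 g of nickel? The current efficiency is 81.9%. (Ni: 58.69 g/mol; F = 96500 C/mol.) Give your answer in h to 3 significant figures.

n(Ni) = 25.3 / 58.69 = 0.4311 mol
Ni²⁺ + 2e⁻ → Ni, so n(e⁻) = 2 × 0.4311 = 0.8622 mol
Q = 0.8622 × 96500 / 0.819 = 1.016×10^5 C
t = Q / I = 1.016×10^5 / 0.603 = 1.685×10^5 s = 46.8 h

46.8 h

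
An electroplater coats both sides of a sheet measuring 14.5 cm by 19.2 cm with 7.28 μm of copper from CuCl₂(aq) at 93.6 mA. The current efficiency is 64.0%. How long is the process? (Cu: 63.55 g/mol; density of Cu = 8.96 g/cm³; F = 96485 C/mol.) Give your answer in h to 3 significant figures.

Plated area = 2 × 14.5 × 19.2 = 556.8 cm²
Volume = 556.8 × 7.28×10⁻⁴ cm = 0.4054 cm³
m(Cu) = 0.4054 × 8.96 = 3.632 g
n(Cu) = 3.632 / 63.55 = 0.05715 mol; n(e⁻) = 2 × 0.05715 = 0.1143 mol
Q = 0.1143 × 96485 / 0.640 = 17230 C
t = 17230 / 0.0936 = 1.841×10^5 s = 51.1 h

51.1 h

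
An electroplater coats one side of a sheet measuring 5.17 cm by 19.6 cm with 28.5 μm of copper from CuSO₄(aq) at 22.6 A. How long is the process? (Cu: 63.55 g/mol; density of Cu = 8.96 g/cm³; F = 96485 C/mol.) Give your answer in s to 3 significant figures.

348 s

Plated area = 5.17 × 19.6 = 101.3 cm²
Volume = 101.3 × 28.5×10⁻⁴ cm = 0.2887 cm³
m(Cu) = 0.2887 × 8.96 = 2.587 g
n(Cu) = 2.587 / 63.55 = 0.04071 mol; n(e⁻) = 2 × 0.04071 = 0.08142 mol
Q = 0.08142 × 96485 = 7856 C
t = 7856 / 22.6 = 347.6 s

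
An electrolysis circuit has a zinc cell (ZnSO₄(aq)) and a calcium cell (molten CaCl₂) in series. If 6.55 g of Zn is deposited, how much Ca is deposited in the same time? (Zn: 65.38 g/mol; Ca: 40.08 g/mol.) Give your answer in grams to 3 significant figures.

n(Zn) = 6.55 / 65.38 = 0.1002 mol
Zn²⁺ + 2e⁻ → Zn, so n(e⁻) = 2 × 0.1002 = 0.2004 mol
Same current for the same time ⇒ same n(e⁻) = 0.2004 mol in both cells.
Ca²⁺ + 2e⁻ → Ca, so n(Ca) = 0.2004 / 2 = 0.1002 mol
m(Ca) = 0.1002 × 40.08 = 4.02 g

4.02 g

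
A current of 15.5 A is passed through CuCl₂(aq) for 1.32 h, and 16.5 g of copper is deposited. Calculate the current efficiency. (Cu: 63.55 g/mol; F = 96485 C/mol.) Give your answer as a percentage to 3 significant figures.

Q = 15.5 × 4752 = 73660 C
n(e⁻) = 73660 / 96485 = 0.7634 mol
Cu²⁺ + 2e⁻ → Cu, so theoretical n(Cu) = 0.3817 mol → 24.26 g
Efficiency = 16.5 / 24.26 = 0.6801 = 68.0%

68.0%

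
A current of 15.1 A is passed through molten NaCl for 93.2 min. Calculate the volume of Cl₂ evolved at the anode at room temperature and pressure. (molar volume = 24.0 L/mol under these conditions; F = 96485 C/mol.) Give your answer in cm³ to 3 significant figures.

Q = 15.1 A × 5592 s = 84440 C
n(e⁻) = 84440 / 96485 = 0.8752 mol
2Cl⁻ → Cl₂ + 2e⁻, so n(Cl₂) = 0.8752 / 2 = 0.4376 mol
V = 0.4376 × 24.0 = 10.50 L
= 10500 cm³

10500 cm³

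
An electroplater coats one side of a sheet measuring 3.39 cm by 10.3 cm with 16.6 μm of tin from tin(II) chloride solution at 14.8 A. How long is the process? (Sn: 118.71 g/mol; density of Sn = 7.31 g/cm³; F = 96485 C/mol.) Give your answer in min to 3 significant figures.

Plated area = 3.39 × 10.3 = 34.92 cm²
Volume = 34.92 × 16.6×10⁻⁴ cm = 0.05797 cm³
m(Sn) = 0.05797 × 7.31 = 0.4238 g
n(Sn) = 0.4238 / 118.71 = 0.003570 mol; n(e⁻) = 2 × 0.003570 = 0.007140 mol
Q = 0.007140 × 96485 = 688.9 C
t = 688.9 / 14.8 = 46.55 s = 0.776 min

0.776 min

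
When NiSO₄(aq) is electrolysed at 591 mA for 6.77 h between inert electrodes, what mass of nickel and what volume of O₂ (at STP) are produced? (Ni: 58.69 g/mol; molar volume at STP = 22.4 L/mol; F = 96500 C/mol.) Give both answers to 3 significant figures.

4.38 g Ni; 0.836 L O₂

Q = 0.591 × 24372 = 14400 C; n(e⁻) = 14400 / 96500 = 0.1492 mol
Cathode: Ni²⁺ + 2e⁻ → Ni → n(Ni) = 0.1492/2 = 0.07460 mol → 4.38 g
Anode: 2H₂O → O₂ + 4H⁺ + 4e⁻ → n(O₂) = 0.1492/4 = 0.03730 mol → 0.836 L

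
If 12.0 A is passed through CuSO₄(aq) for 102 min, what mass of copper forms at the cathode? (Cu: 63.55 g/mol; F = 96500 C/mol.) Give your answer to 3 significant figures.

24.2 g

Q = 12.0 A × 6120 s = 73440 C
n(e⁻) = Q/F = 73440/96500 = 0.7610 mol
Cu²⁺ + 2e⁻ → Cu, so n(Cu) = 0.7610 / 2 = 0.3805 mol
m = 0.3805 × 63.55 = 24.2 g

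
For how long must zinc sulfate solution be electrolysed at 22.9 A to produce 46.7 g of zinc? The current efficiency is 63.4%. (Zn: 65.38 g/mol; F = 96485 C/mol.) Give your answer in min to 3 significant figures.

158 min

n(Zn) = 46.7 / 65.38 = 0.7143 mol
Zn²⁺ + 2e⁻ → Zn, so n(e⁻) = 2 × 0.7143 = 1.429 mol
Q = 1.429 × 96485 / 0.634 = 2.175×10^5 C
t = Q / I = 2.175×10^5 / 22.9 = 9498 s = 158 min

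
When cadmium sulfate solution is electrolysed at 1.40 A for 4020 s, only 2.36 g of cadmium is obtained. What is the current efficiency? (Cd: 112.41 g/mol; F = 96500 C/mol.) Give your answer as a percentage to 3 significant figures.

Q = 1.40 × 4020 = 5628 C
n(e⁻) = 5628 / 96500 = 0.05832 mol
Cd²⁺ + 2e⁻ → Cd, so theoretical n(Cd) = 0.02916 mol → 3.278 g
Efficiency = 2.36 / 3.278 = 0.7200 = 72.0%

72.0%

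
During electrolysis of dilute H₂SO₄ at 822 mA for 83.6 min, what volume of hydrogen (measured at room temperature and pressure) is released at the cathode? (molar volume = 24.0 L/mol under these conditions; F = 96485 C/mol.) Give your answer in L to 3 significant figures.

0.513 L

Charge passed = 0.822 × 5016 = 4123 C
Moles of electrons = 4123 / 96485 = 0.04273 mol
2H⁺ + 2e⁻ → H₂, so n(H₂) = 0.04273 / 2 = 0.02137 mol
V = 0.02137 × 24.0 = 0.5129 L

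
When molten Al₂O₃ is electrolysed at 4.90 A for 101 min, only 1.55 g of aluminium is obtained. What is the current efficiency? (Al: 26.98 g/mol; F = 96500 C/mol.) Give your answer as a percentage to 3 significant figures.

56.0%

Q = 4.90 × 6060 = 29690 C
n(e⁻) = 29690 / 96500 = 0.3077 mol
Al³⁺ + 3e⁻ → Al, so theoretical n(Al) = 0.1026 mol → 2.768 g
Efficiency = 1.55 / 2.768 = 0.5600 = 56.0%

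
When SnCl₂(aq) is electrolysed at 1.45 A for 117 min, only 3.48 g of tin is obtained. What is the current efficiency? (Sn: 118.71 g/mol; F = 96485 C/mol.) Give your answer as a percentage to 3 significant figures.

Q = 1.45 × 7020 = 10180 C
n(e⁻) = 10180 / 96485 = 0.1055 mol
Sn²⁺ + 2e⁻ → Sn, so theoretical n(Sn) = 0.05275 mol → 6.262 g
Efficiency = 3.48 / 6.262 = 0.5557 = 55.6%

55.6%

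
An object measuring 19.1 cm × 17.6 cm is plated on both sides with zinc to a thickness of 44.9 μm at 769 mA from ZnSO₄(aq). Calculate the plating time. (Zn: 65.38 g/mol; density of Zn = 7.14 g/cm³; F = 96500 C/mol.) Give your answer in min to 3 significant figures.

Plated area = 2 × 19.1 × 17.6 = 672.3 cm²
Volume = 672.3 × 44.9×10⁻⁴ cm = 3.019 cm³
m(Zn) = 3.019 × 7.14 = 21.56 g
n(Zn) = 21.56 / 65.38 = 0.3298 mol; n(e⁻) = 2 × 0.3298 = 0.6596 mol
Q = 0.6596 × 96500 = 63650 C
t = 63650 / 0.769 = 82770 s = 1380 min

1380 min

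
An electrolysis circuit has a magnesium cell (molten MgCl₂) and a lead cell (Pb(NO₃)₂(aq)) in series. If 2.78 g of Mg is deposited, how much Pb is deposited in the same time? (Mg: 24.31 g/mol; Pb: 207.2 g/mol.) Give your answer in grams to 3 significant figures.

n(Mg) = 2.78 / 24.31 = 0.1144 mol
Mg²⁺ + 2e⁻ → Mg, so n(e⁻) = 2 × 0.1144 = 0.2288 mol
The cells are in series, so the same charge (and hence the same n(e⁻) = 0.2288 mol) passes through both.
Pb²⁺ + 2e⁻ → Pb, so n(Pb) = 0.2288 / 2 = 0.1144 mol
m(Pb) = 0.1144 × 207.2 = 23.7 g

23.7 g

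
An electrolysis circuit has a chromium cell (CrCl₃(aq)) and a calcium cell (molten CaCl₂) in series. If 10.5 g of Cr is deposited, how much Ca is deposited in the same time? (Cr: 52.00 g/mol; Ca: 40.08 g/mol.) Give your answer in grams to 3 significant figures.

12.1 g

n(Cr) = 10.5 / 52.00 = 0.2019 mol
Cr³⁺ + 3e⁻ → Cr, so n(e⁻) = 3 × 0.2019 = 0.6057 mol
The cells are in series, so the same charge (and hence the same n(e⁻) = 0.6057 mol) passes through both.
Ca²⁺ + 2e⁻ → Ca, so n(Ca) = 0.6057 / 2 = 0.3029 mol
m(Ca) = 0.3029 × 40.08 = 12.1 g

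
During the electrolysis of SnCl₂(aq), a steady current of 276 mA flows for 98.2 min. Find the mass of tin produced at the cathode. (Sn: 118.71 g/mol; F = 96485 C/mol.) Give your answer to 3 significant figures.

Q = 0.276 A × 5892 s = 1626 C
Moles of electrons = 1626 / 96485 = 0.01685 mol
Sn²⁺ + 2e⁻ → Sn, so n(Sn) = 0.01685 / 2 = 0.008425 mol
m = 0.008425 × 118.71 = 1.00 g

1.00 g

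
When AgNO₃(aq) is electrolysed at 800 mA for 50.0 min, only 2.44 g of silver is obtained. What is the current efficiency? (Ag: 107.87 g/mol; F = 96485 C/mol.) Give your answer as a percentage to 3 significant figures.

90.9%

Q = 0.800 × 3000 = 2400 C
n(e⁻) = 2400 / 96485 = 0.02487 mol
Ag⁺ + e⁻ → Ag, so theoretical n(Ag) = 0.02487 mol → 2.683 g
Efficiency = 2.44 / 2.683 = 0.9094 = 90.9%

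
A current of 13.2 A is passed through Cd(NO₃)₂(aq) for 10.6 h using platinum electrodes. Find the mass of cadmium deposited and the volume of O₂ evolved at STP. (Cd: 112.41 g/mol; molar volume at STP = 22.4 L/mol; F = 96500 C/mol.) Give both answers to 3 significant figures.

Q = 13.2 × 38160 = 5.037×10^5 C; n(e⁻) = 5.037×10^5 / 96500 = 5.220 mol
Cathode: Cd²⁺ + 2e⁻ → Cd → n(Cd) = 5.220/2 = 2.610 mol → 293 g
Anode: 2H₂O → O₂ + 4H⁺ + 4e⁻ → n(O₂) = 5.220/4 = 1.305 mol → 29.2 L

293 g Cd; 29.2 L O₂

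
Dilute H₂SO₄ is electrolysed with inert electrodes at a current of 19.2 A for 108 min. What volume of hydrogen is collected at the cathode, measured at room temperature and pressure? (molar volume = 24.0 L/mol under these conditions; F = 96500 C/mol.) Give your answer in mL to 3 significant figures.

Q = It = 19.2 × 6480 = 1.244×10^5 C
n(e⁻) = Q/F = 1.244×10^5/96500 = 1.289 mol
2H⁺ + 2e⁻ → H₂, so n(H₂) = 1.289 / 2 = 0.6445 mol
V = 0.6445 × 24.0 = 15.47 L
= 15500 mL

15500 mL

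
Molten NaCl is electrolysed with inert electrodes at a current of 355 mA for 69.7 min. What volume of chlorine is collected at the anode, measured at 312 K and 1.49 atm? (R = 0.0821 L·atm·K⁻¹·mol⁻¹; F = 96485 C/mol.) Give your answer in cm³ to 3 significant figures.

Q = It = 0.355 × 4182 = 1485 C
n(e⁻) = Q/F = 1485/96485 = 0.01539 mol
2Cl⁻ → Cl₂ + 2e⁻, so n(Cl₂) = 0.01539 / 2 = 0.007695 mol
V = nRT/P = 0.007695 × 0.0821 × 312 / 1.49 = 0.1323 L
= 132 cm³

132 cm³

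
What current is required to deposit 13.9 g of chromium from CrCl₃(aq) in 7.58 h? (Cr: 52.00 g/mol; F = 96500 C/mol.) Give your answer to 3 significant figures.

2.84 A

n(Cr) = 13.9 / 52.00 = 0.2673 mol
Cr³⁺ + 3e⁻ → Cr, so n(e⁻) = 3 × 0.2673 = 0.8019 mol
Q = 0.8019 × 96500 = 77380 C
I = Q / t = 77380 / 27288 s = 2.84 A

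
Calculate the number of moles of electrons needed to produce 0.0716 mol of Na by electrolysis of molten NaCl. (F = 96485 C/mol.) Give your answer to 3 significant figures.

Na⁺ + e⁻ → Na, so n(e⁻) = 1 × 0.0716 = 0.07160 mol

0.0716 mol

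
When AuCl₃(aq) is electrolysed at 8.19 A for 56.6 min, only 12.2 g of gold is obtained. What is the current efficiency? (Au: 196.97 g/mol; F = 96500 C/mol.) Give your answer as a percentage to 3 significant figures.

Q = 8.19 × 3396 = 27810 C
n(e⁻) = 27810 / 96500 = 0.2882 mol
Au³⁺ + 3e⁻ → Au, so theoretical n(Au) = 0.09607 mol → 18.92 g
Efficiency = 12.2 / 18.92 = 0.6448 = 64.5%

64.5%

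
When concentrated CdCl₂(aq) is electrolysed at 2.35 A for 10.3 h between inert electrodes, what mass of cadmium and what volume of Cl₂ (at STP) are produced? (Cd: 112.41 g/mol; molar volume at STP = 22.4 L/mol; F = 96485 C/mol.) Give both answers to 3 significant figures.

Q = 2.35 × 37080 = 87140 C; n(e⁻) = 87140 / 96485 = 0.9031 mol
Cathode: Cd²⁺ + 2e⁻ → Cd → n(Cd) = 0.9031/2 = 0.4516 mol → 50.8 g
Anode: 2Cl⁻ → Cl₂ + 2e⁻ → n(Cl₂) = 0.9031/2 = 0.4516 mol → 10.1 L

50.8 g Cd; 10.1 L Cl₂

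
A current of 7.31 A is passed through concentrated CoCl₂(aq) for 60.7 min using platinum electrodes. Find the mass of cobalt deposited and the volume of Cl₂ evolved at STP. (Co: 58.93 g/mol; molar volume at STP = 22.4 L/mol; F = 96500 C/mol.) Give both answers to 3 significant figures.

Q = 7.31 × 3642 = 26620 C; n(e⁻) = 26620 / 96500 = 0.2759 mol
Cathode: Co²⁺ + 2e⁻ → Co → n(Co) = 0.2759/2 = 0.1380 mol → 8.13 g
Anode: 2Cl⁻ → Cl₂ + 2e⁻ → n(Cl₂) = 0.2759/2 = 0.1380 mol → 3.09 L

8.13 g Co; 3.09 L Cl₂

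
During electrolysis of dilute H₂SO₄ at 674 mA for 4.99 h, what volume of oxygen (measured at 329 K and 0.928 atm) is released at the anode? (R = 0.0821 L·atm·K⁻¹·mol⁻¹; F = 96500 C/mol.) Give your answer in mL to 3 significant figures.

Q = It = 0.674 × 17964 = 12110 C
n(e⁻) = 12110 / 96500 = 0.1255 mol
2H₂O → O₂ + 4H⁺ + 4e⁻, so n(O₂) = 0.1255 / 4 = 0.03138 mol
V = nRT/P = 0.03138 × 0.0821 × 329 / 0.928 = 0.9134 L
= 913 mL

913 mL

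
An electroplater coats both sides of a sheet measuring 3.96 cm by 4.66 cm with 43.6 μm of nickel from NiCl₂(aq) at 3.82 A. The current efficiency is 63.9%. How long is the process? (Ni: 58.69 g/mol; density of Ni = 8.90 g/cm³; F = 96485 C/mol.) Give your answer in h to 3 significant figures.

0.536 h

Plated area = 2 × 3.96 × 4.66 = 36.91 cm²
Volume = 36.91 × 43.6×10⁻⁴ cm = 0.1609 cm³
m(Ni) = 0.1609 × 8.90 = 1.432 g
n(Ni) = 1.432 / 58.69 = 0.02440 mol; n(e⁻) = 2 × 0.02440 = 0.04880 mol
Q = 0.04880 × 96485 / 0.639 = 7368 C
t = 7368 / 3.82 = 1929 s = 0.536 h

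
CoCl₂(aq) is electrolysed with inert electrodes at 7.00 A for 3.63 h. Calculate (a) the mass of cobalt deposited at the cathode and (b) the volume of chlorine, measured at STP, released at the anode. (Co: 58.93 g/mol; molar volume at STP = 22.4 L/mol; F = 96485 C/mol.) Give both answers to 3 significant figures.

27.9 g Co; 10.6 L Cl₂

Q = 7.00 × 13068 = 91480 C; n(e⁻) = 91480 / 96485 = 0.9481 mol
Cathode: Co²⁺ + 2e⁻ → Co → n(Co) = 0.9481/2 = 0.4741 mol → 27.9 g
Anode: 2Cl⁻ → Cl₂ + 2e⁻ → n(Cl₂) = 0.9481/2 = 0.4741 mol → 10.6 L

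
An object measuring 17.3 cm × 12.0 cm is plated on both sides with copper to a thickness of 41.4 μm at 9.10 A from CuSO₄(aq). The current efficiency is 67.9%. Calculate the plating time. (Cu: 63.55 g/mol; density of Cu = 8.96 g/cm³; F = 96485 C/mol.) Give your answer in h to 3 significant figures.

2.10 h

Plated area = 2 × 17.3 × 12.0 = 415.2 cm²
Volume = 415.2 × 41.4×10⁻⁴ cm = 1.719 cm³
m(Cu) = 1.719 × 8.96 = 15.40 g
n(Cu) = 15.40 / 63.55 = 0.2423 mol; n(e⁻) = 2 × 0.2423 = 0.4846 mol
Q = 0.4846 × 96485 / 0.679 = 68860 C
t = 68860 / 9.10 = 7567 s = 2.10 h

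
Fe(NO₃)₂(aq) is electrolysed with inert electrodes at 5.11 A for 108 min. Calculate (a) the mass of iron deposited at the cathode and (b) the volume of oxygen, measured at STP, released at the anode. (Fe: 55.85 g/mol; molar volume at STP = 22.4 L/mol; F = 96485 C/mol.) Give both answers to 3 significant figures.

9.58 g Fe; 1.92 L O₂

Q = 5.11 × 6480 = 33110 C; n(e⁻) = 33110 / 96485 = 0.3432 mol
Cathode: Fe²⁺ + 2e⁻ → Fe → n(Fe) = 0.3432/2 = 0.1716 mol → 9.58 g
Anode: 2H₂O → O₂ + 4H⁺ + 4e⁻ → n(O₂) = 0.3432/4 = 0.08580 mol → 1.92 L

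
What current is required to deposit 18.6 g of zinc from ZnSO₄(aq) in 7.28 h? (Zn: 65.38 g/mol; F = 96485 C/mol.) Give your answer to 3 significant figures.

n(Zn) = 18.6 / 65.38 = 0.2845 mol
Zn²⁺ + 2e⁻ → Zn, so n(e⁻) = 2 × 0.2845 = 0.5690 mol
Q = 0.5690 × 96485 = 54900 C
I = Q / t = 54900 / 26208 s = 2.09 A

2.09 A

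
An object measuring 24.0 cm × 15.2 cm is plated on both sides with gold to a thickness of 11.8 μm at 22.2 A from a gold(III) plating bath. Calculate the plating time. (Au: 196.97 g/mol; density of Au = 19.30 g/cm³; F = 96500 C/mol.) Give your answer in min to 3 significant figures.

Plated area = 2 × 24.0 × 15.2 = 729.6 cm²
Volume = 729.6 × 11.8×10⁻⁴ cm = 0.8609 cm³
m(Au) = 0.8609 × 19.30 = 16.62 g
n(Au) = 16.62 / 196.97 = 0.08438 mol; n(e⁻) = 3 × 0.08438 = 0.2531 mol
Q = 0.2531 × 96500 = 24420 C
t = 24420 / 22.2 = 1100 s = 18.3 min

18.3 min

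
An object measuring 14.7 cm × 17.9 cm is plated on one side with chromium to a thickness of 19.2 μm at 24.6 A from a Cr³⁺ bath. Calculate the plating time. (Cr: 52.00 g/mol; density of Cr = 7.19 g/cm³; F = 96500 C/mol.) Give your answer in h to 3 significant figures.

Plated area = 14.7 × 17.9 = 263.1 cm²
Volume = 263.1 × 19.2×10⁻⁴ cm = 0.5052 cm³
m(Cr) = 0.5052 × 7.19 = 3.632 g
n(Cr) = 3.632 / 52.00 = 0.06985 mol; n(e⁻) = 3 × 0.06985 = 0.2096 mol
Q = 0.2096 × 96500 = 20230 C
t = 20230 / 24.6 = 822.4 s = 0.228 h

0.228 h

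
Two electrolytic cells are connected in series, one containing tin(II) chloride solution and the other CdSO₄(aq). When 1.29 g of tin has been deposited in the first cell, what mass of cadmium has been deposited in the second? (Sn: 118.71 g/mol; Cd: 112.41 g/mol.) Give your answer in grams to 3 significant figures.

1.22 g

n(Sn) = 1.29 / 118.71 = 0.01087 mol
Sn²⁺ + 2e⁻ → Sn, so n(e⁻) = 2 × 0.01087 = 0.02174 mol
Same current for the same time ⇒ same n(e⁻) = 0.02174 mol in both cells.
Cd²⁺ + 2e⁻ → Cd, so n(Cd) = 0.02174 / 2 = 0.01087 mol
m(Cd) = 0.01087 × 112.41 = 1.22 g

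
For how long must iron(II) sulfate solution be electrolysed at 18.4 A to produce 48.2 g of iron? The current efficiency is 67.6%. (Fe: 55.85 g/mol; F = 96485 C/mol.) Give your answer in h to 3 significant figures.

3.72 h

n(Fe) = 48.2 / 55.85 = 0.8630 mol
Fe²⁺ + 2e⁻ → Fe, so n(e⁻) = 2 × 0.8630 = 1.726 mol
Q = 1.726 × 96485 / 0.676 = 2.464×10^5 C
t = Q / I = 2.464×10^5 / 18.4 = 13390 s = 3.72 h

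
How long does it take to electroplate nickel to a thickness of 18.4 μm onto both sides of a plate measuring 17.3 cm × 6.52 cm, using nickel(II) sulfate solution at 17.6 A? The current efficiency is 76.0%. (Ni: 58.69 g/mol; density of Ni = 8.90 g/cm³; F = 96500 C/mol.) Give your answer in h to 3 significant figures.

0.252 h

Plated area = 2 × 17.3 × 6.52 = 225.6 cm²
Volume = 225.6 × 18.4×10⁻⁴ cm = 0.4151 cm³
m(Ni) = 0.4151 × 8.90 = 3.694 g
n(Ni) = 3.694 / 58.69 = 0.06294 mol; n(e⁻) = 2 × 0.06294 = 0.1259 mol
Q = 0.1259 × 96500 / 0.760 = 15990 C
t = 15990 / 17.6 = 908.5 s = 0.252 h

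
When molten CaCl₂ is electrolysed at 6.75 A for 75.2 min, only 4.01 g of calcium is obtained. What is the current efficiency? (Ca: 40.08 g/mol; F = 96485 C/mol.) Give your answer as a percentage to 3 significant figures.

Q = 6.75 × 4512 = 30460 C
n(e⁻) = 30460 / 96485 = 0.3157 mol
Ca²⁺ + 2e⁻ → Ca, so theoretical n(Ca) = 0.1579 mol → 6.329 g
Efficiency = 4.01 / 6.329 = 0.6336 = 63.4%

63.4%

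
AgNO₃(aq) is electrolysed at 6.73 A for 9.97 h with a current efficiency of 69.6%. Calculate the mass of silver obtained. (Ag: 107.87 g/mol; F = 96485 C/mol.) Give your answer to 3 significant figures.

188 g

Q = 6.73 × 35892 = 2.416×10^5 C
n(e⁻) = 2.416×10^5 / 96485 = 2.504 mol
Ag⁺ + e⁻ → Ag, so theoretical m(Ag) = 2.504 × 107.87 = 270.1 g
Actual mass = 69.6% × 270.1 = 188 g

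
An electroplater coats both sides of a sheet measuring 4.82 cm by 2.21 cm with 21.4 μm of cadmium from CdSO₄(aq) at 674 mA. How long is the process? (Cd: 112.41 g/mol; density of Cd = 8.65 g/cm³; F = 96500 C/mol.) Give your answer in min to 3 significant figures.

16.7 min

Plated area = 2 × 4.82 × 2.21 = 21.30 cm²
Volume = 21.30 × 21.4×10⁻⁴ cm = 0.04558 cm³
m(Cd) = 0.04558 × 8.65 = 0.3943 g
n(Cd) = 0.3943 / 112.41 = 0.003508 mol; n(e⁻) = 2 × 0.003508 = 0.007016 mol
Q = 0.007016 × 96500 = 677.0 C
t = 677.0 / 0.674 = 1004 s = 16.7 min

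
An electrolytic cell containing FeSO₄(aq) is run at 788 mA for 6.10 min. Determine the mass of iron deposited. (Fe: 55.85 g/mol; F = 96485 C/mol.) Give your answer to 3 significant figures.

0.0835 g

Charge passed = 0.788 × 366 = 288.4 C
Moles of electrons = 288.4 / 96485 = 0.002989 mol
Fe²⁺ + 2e⁻ → Fe, so n(Fe) = 0.002989 / 2 = 0.001495 mol
m = 0.001495 × 55.85 = 0.0835 g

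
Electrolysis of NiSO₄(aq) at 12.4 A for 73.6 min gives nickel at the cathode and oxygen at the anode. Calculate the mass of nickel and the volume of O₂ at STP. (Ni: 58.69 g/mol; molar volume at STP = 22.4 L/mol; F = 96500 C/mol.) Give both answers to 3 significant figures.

16.7 g Ni; 3.18 L O₂

Q = 12.4 × 4416 = 54760 C; n(e⁻) = 54760 / 96500 = 0.5675 mol
Cathode: Ni²⁺ + 2e⁻ → Ni → n(Ni) = 0.5675/2 = 0.2838 mol → 16.7 g
Anode: 2H₂O → O₂ + 4H⁺ + 4e⁻ → n(O₂) = 0.5675/4 = 0.1419 mol → 3.18 L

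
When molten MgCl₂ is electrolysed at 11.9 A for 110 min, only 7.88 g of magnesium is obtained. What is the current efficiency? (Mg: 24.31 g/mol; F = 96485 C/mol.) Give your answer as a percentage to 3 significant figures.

79.6%

Q = 11.9 × 6600 = 78540 C
n(e⁻) = 78540 / 96485 = 0.8140 mol
Mg²⁺ + 2e⁻ → Mg, so theoretical n(Mg) = 0.4070 mol → 9.894 g
Efficiency = 7.88 / 9.894 = 0.7964 = 79.6%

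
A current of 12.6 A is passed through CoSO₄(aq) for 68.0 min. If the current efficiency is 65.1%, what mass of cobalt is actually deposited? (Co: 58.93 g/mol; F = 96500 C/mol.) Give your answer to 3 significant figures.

Q = 12.6 × 4080 = 51410 C
n(e⁻) = 51410 / 96500 = 0.5327 mol
Co²⁺ + 2e⁻ → Co, so theoretical m(Co) = 0.2664 × 58.93 = 15.70 g
Actual mass = 65.1% × 15.70 = 10.2 g

10.2 g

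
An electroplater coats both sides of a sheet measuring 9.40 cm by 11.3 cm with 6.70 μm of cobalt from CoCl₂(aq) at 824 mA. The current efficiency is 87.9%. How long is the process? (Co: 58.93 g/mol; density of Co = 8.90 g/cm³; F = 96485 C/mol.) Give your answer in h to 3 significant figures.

Plated area = 2 × 9.40 × 11.3 = 212.4 cm²
Volume = 212.4 × 6.70×10⁻⁴ cm = 0.1423 cm³
m(Co) = 0.1423 × 8.90 = 1.266 g
n(Co) = 1.266 / 58.93 = 0.02148 mol; n(e⁻) = 2 × 0.02148 = 0.04296 mol
Q = 0.04296 × 96485 / 0.879 = 4716 C
t = 4716 / 0.824 = 5723 s = 1.59 h

1.59 h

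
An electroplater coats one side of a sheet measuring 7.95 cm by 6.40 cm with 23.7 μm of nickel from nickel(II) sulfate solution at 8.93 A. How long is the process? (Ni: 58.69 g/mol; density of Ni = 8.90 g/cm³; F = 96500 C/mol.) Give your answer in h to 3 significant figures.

Plated area = 7.95 × 6.40 = 50.88 cm²
Volume = 50.88 × 23.7×10⁻⁴ cm = 0.1206 cm³
m(Ni) = 0.1206 × 8.90 = 1.073 g
n(Ni) = 1.073 / 58.69 = 0.01828 mol; n(e⁻) = 2 × 0.01828 = 0.03656 mol
Q = 0.03656 × 96500 = 3528 C
t = 3528 / 8.93 = 395.1 s = 0.110 h

0.110 h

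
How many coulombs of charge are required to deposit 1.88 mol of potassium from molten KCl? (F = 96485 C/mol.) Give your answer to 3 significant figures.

1.81×10^5 C

K⁺ + e⁻ → K, so n(e⁻) = 1 × 1.88 = 1.880 mol
Q = 1.880 × 96485 = 1.814×10^5 C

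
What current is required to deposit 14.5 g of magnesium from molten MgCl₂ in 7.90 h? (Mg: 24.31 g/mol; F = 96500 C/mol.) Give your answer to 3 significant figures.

4.05 A

n(Mg) = 14.5 / 24.31 = 0.5965 mol
Mg²⁺ + 2e⁻ → Mg, so n(e⁻) = 2 × 0.5965 = 1.193 mol
Q = 1.193 × 96500 = 1.151×10^5 C
I = Q / t = 1.151×10^5 / 28440 s = 4.05 A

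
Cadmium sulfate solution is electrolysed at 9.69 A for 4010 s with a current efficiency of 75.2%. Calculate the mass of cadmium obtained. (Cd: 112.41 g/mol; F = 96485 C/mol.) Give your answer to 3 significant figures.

Q = 9.69 × 4010 = 38860 C
n(e⁻) = 38860 / 96485 = 0.4028 mol
Cd²⁺ + 2e⁻ → Cd, so theoretical m(Cd) = 0.2014 × 112.41 = 22.64 g
Actual mass = 75.2% × 22.64 = 17.0 g

17.0 g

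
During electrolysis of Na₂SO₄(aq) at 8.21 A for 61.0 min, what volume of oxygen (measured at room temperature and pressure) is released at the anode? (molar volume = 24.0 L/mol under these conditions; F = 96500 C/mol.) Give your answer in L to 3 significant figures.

Charge passed = 8.21 × 3660 = 30050 C
n(e⁻) = Q/F = 30050/96500 = 0.3114 mol
2H₂O → O₂ + 4H⁺ + 4e⁻, so n(O₂) = 0.3114 / 4 = 0.07785 mol
V = 0.07785 × 24.0 = 1.868 L

1.87 L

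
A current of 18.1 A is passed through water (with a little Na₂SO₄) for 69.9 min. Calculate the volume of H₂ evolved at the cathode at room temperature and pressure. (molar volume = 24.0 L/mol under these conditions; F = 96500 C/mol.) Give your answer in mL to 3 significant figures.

9440 mL

Charge passed = 18.1 × 4194 = 75910 C
Moles of electrons = 75910 / 96500 = 0.7866 mol
2H⁺ + 2e⁻ → H₂, so n(H₂) = 0.7866 / 2 = 0.3933 mol
V = 0.3933 × 24.0 = 9.439 L
= 9440 mL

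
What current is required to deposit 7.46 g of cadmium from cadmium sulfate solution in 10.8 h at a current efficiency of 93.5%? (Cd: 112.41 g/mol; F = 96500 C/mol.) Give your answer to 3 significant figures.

n(Cd) = 7.46 / 112.41 = 0.06636 mol
Cd²⁺ + 2e⁻ → Cd, so n(e⁻) = 2 × 0.06636 = 0.1327 mol
Q = 0.1327 × 96500 / 0.935 = 13700 C
I = Q / t = 13700 / 38880 s = 0.352 A

0.352 A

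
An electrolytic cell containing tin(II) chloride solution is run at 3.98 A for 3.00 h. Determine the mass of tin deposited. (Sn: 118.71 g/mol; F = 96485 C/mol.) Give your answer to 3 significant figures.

26.4 g

Charge passed = 3.98 × 10800 = 42980 C
n(e⁻) = 42980 / 96485 = 0.4455 mol
Sn²⁺ + 2e⁻ → Sn, so n(Sn) = 0.4455 / 2 = 0.2228 mol
m = 0.2228 × 118.71 = 26.4 g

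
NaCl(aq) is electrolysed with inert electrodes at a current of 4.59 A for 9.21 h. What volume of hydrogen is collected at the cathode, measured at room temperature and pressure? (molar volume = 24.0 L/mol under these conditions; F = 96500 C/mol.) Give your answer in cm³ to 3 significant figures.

Q = It = 4.59 × 33156 = 1.522×10^5 C
Moles of electrons = 1.522×10^5 / 96500 = 1.577 mol
2H⁺ + 2e⁻ → H₂, so n(H₂) = 1.577 / 2 = 0.7885 mol
V = 0.7885 × 24.0 = 18.92 L
= 18900 cm³

18900 cm³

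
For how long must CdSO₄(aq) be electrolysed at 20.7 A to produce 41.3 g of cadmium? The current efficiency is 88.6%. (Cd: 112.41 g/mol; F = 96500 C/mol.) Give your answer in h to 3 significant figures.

1.07 h

n(Cd) = 41.3 / 112.41 = 0.3674 mol
Cd²⁺ + 2e⁻ → Cd, so n(e⁻) = 2 × 0.3674 = 0.7348 mol
Q = 0.7348 × 96500 / 0.886 = 80030 C
t = Q / I = 80030 / 20.7 = 3866 s = 1.07 h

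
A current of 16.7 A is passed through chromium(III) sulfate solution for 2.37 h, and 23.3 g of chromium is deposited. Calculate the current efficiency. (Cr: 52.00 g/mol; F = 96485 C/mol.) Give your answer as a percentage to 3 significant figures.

91.0%

Q = 16.7 × 8532 = 1.425×10^5 C
n(e⁻) = 1.425×10^5 / 96485 = 1.477 mol
Cr³⁺ + 3e⁻ → Cr, so theoretical n(Cr) = 0.4923 mol → 25.60 g
Efficiency = 23.3 / 25.60 = 0.9102 = 91.0%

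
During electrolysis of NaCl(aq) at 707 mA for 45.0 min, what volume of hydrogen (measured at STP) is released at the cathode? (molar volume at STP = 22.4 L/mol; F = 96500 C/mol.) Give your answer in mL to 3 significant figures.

Q = 0.707 A × 2700 s = 1909 C
Moles of electrons = 1909 / 96500 = 0.01978 mol
2H⁺ + 2e⁻ → H₂, so n(H₂) = 0.01978 / 2 = 0.009890 mol
V = 0.009890 × 22.4 = 0.2215 L
= 222 mL

222 mL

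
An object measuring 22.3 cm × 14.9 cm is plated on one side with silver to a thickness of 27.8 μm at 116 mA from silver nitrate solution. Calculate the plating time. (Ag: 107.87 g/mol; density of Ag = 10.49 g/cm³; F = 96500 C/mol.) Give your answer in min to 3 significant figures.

1250 min

Plated area = 22.3 × 14.9 = 332.3 cm²
Volume = 332.3 × 27.8×10⁻⁴ cm = 0.9238 cm³
m(Ag) = 0.9238 × 10.49 = 9.691 g
n(Ag) = 9.691 / 107.87 = 0.08984 mol; n(e⁻) = 0.08984 mol
Q = 0.08984 × 96500 = 8670 C
t = 8670 / 0.116 = 74740 s = 1250 min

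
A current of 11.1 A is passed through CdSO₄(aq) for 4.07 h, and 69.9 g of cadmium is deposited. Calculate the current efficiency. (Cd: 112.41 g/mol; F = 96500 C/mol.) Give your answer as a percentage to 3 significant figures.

Q = 11.1 × 14652 = 1.626×10^5 C
n(e⁻) = 1.626×10^5 / 96500 = 1.685 mol
Cd²⁺ + 2e⁻ → Cd, so theoretical n(Cd) = 0.8425 mol → 94.71 g
Efficiency = 69.9 / 94.71 = 0.7380 = 73.8%

73.8%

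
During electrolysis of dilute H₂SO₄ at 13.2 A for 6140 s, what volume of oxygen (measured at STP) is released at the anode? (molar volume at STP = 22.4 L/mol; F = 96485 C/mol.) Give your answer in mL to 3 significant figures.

4700 mL

Q = 13.2 A × 6140 s = 81050 C
Moles of electrons = 81050 / 96485 = 0.8400 mol
2H₂O → O₂ + 4H⁺ + 4e⁻, so n(O₂) = 0.8400 / 4 = 0.2100 mol
V = 0.2100 × 22.4 = 4.704 L
= 4700 mL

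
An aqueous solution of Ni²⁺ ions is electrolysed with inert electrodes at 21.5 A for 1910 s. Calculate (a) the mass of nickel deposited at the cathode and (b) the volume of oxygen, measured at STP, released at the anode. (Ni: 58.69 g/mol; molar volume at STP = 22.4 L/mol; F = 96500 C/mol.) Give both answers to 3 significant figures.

Q = 21.5 × 1910 = 41070 C; n(e⁻) = 41070 / 96500 = 0.4256 mol
Cathode: Ni²⁺ + 2e⁻ → Ni → n(Ni) = 0.4256/2 = 0.2128 mol → 12.5 g
Anode: 2H₂O → O₂ + 4H⁺ + 4e⁻ → n(O₂) = 0.4256/4 = 0.1064 mol → 2.38 L

12.5 g Ni; 2.38 L O₂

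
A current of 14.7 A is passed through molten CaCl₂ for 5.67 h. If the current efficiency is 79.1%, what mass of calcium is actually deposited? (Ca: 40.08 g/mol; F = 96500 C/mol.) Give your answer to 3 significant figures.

Q = 14.7 × 20412 = 3.001×10^5 C
n(e⁻) = 3.001×10^5 / 96500 = 3.110 mol
Ca²⁺ + 2e⁻ → Ca, so theoretical m(Ca) = 1.555 × 40.08 = 62.32 g
Actual mass = 79.1% × 62.32 = 49.3 g

49.3 g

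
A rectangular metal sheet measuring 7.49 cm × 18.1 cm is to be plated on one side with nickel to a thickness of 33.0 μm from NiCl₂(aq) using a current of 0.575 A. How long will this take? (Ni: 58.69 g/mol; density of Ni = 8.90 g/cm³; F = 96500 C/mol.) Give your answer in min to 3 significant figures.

Plated area = 7.49 × 18.1 = 135.6 cm²
Volume = 135.6 × 33.0×10⁻⁴ cm = 0.4475 cm³
m(Ni) = 0.4475 × 8.90 = 3.983 g
n(Ni) = 3.983 / 58.69 = 0.06787 mol; n(e⁻) = 2 × 0.06787 = 0.1357 mol
Q = 0.1357 × 96500 = 13100 C
t = 13100 / 0.575 = 22780 s = 380 min

380 min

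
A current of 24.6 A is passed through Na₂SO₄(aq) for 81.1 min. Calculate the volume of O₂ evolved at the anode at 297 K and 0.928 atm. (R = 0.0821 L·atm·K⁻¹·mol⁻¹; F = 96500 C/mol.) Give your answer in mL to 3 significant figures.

Q = 24.6 A × 4866 s = 1.197×10^5 C
n(e⁻) = Q/F = 1.197×10^5/96500 = 1.240 mol
2H₂O → O₂ + 4H⁺ + 4e⁻, so n(O₂) = 1.240 / 4 = 0.3100 mol
V = nRT/P = 0.3100 × 0.0821 × 297 / 0.928 = 8.145 L
= 8150 mL

8150 mL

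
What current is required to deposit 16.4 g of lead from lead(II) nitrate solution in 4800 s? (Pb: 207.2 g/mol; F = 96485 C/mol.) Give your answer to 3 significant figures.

n(Pb) = 16.4 / 207.2 = 0.07915 mol
Pb²⁺ + 2e⁻ → Pb, so n(e⁻) = 2 × 0.07915 = 0.1583 mol
Q = 0.1583 × 96485 = 15270 C
I = Q / t = 15270 / 4800 s = 3.18 A

3.18 A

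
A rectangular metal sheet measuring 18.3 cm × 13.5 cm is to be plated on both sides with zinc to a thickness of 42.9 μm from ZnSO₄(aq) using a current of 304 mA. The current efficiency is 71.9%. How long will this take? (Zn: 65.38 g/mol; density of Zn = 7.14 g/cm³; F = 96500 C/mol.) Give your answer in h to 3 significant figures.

56.8 h

Plated area = 2 × 18.3 × 13.5 = 494.1 cm²
Volume = 494.1 × 42.9×10⁻⁴ cm = 2.120 cm³
m(Zn) = 2.120 × 7.14 = 15.14 g
n(Zn) = 15.14 / 65.38 = 0.2316 mol; n(e⁻) = 2 × 0.2316 = 0.4632 mol
Q = 0.4632 × 96500 / 0.719 = 62170 C
t = 62170 / 0.304 = 2.045×10^5 s = 56.8 h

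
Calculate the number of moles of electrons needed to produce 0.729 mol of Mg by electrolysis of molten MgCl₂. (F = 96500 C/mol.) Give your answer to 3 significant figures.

1.46 mol

Mg²⁺ + 2e⁻ → Mg, so n(e⁻) = 2 × 0.729 = 1.458 mol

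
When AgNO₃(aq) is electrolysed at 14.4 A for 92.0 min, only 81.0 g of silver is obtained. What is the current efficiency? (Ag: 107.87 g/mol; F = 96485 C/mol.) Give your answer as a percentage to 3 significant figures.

91.1%

Q = 14.4 × 5520 = 79490 C
n(e⁻) = 79490 / 96485 = 0.8239 mol
Ag⁺ + e⁻ → Ag, so theoretical n(Ag) = 0.8239 mol → 88.87 g
Efficiency = 81.0 / 88.87 = 0.9114 = 91.1%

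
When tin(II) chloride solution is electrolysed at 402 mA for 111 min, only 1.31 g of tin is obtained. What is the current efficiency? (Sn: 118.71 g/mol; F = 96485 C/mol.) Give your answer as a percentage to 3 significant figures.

79.5%

Q = 0.402 × 6660 = 2677 C
n(e⁻) = 2677 / 96485 = 0.02775 mol
Sn²⁺ + 2e⁻ → Sn, so theoretical n(Sn) = 0.01388 mol → 1.648 g
Efficiency = 1.31 / 1.648 = 0.7949 = 79.5%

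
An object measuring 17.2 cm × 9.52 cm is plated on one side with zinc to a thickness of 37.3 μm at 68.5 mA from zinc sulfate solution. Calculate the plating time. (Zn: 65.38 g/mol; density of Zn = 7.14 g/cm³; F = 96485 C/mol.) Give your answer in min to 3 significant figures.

Plated area = 17.2 × 9.52 = 163.7 cm²
Volume = 163.7 × 37.3×10⁻⁴ cm = 0.6106 cm³
m(Zn) = 0.6106 × 7.14 = 4.360 g
n(Zn) = 4.360 / 65.38 = 0.06669 mol; n(e⁻) = 2 × 0.06669 = 0.1334 mol
Q = 0.1334 × 96485 = 12870 C
t = 12870 / 0.0685 = 1.879×10^5 s = 3130 min

3130 min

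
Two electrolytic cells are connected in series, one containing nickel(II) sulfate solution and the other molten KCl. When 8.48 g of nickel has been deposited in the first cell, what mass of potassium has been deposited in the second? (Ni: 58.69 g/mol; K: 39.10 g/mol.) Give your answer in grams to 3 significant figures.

n(Ni) = 8.48 / 58.69 = 0.1445 mol
Ni²⁺ + 2e⁻ → Ni, so n(e⁻) = 2 × 0.1445 = 0.2890 mol
Same current for the same time ⇒ same n(e⁻) = 0.2890 mol in both cells.
K⁺ + e⁻ → K, so n(K) = 0.2890 mol
m(K) = 0.2890 × 39.10 = 11.3 g

11.3 g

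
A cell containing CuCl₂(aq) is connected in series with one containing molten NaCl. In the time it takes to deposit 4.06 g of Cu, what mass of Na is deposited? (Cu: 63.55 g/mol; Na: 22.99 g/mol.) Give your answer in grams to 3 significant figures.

2.94 g

n(Cu) = 4.06 / 63.55 = 0.06389 mol
Cu²⁺ + 2e⁻ → Cu, so n(e⁻) = 2 × 0.06389 = 0.1278 mol
In series, the same 0.1278 mol of electrons flows through the second cell.
Na⁺ + e⁻ → Na, so n(Na) = 0.1278 mol
m(Na) = 0.1278 × 22.99 = 2.94 g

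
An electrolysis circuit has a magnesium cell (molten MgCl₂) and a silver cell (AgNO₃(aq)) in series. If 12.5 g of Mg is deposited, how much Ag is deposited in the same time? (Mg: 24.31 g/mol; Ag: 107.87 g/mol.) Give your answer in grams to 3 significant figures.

111 g

n(Mg) = 12.5 / 24.31 = 0.5142 mol
Mg²⁺ + 2e⁻ → Mg, so n(e⁻) = 2 × 0.5142 = 1.028 mol
The cells are in series, so the same charge (and hence the same n(e⁻) = 1.028 mol) passes through both.
Ag⁺ + e⁻ → Ag, so n(Ag) = 1.028 mol
m(Ag) = 1.028 × 107.87 = 111 g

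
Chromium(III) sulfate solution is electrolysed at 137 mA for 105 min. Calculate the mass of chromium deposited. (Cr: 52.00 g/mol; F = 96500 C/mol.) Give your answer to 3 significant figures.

Q = It = 0.137 × 6300 = 863.1 C
n(e⁻) = Q/F = 863.1/96500 = 0.008944 mol
Cr³⁺ + 3e⁻ → Cr, so n(Cr) = 0.008944 / 3 = 0.002981 mol
m = 0.002981 × 52.00 = 0.155 g

0.155 g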